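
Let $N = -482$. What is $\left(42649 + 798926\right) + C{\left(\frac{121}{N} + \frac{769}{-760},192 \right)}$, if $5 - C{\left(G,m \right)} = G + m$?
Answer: $\frac{154108857389}{183160} \approx 8.4139 \cdot 10^{5}$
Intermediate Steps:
$C{\left(G,m \right)} = 5 - G - m$ ($C{\left(G,m \right)} = 5 - \left(G + m\right) = 5 - G - m$)
$\left(42649 + 798926\right) + C{\left(\frac{121}{N} + \frac{769}{-760},192 \right)} = \left(42649 + 798926\right) - \left(187 - \frac{769}{760} - \frac{121}{482}\right) = 841575 - \left(187 - \frac{769}{760} - \frac{121}{482}\right) = 841575 - \frac{34019611}{183160} = \frac{154108857389}{183160}$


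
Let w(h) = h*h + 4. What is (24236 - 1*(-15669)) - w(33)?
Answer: 38812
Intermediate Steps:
w(h) = 4 + h**2 (w(h) = h**2 + 4 = 4 + h**2)
(24236 - 1*(-15669)) - w(33) = (24236 - 1*(-15669)) - (4 + 33**2) = (24236 + 15669) - (4 + 1089) = 39905 - 1*1093 = 39905 - 1093 = 38812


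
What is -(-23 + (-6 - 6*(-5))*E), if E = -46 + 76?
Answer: -697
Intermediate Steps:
E = 30
-(-23 + (-6 - 6*(-5))*E) = -(-23 + (-6 - 6*(-5))*30) = -(-23 + (-6 + 30)*30) = -(-23 + 24*30) = -(-23 + 720) = -1*697 = -697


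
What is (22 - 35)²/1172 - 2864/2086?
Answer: -1502037/1222396 ≈ -1.2288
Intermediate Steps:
(22 - 35)²/1172 - 2864/2086 = (-13)²*(1/1172) - 2864*1/2086 = 169*(1/1172) - 1432/1043 = 169/1172 - 1432/1043 = -1502037/1222396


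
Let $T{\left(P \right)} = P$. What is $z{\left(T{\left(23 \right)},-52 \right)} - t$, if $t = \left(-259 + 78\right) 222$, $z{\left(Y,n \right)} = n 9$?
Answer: $39714$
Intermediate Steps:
$z{\left(Y,n \right)} = 9 n$
$t = -40182$ ($t = \left(-181\right) 222 = -40182$)
$z{\left(T{\left(23 \right)},-52 \right)} - t = 9 \left(-52\right) - -40182 = -468 + 40182 = 39714$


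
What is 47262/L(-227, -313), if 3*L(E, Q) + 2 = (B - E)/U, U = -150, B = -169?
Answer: -10633950/179 ≈ -59408.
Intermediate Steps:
L(E, Q) = -131/450 + E/450 (L(E, Q) = -⅔ + ((-169 - E)/(-150))/3 = -⅔ + ((-169 - E)*(-1/150))/3 = -⅔ + (169/150 + E/150)/3 = -⅔ + (169/450 + E/450) = -131/450 + E/450)
47262/L(-227, -313) = 47262/(-131/450 + (1/450)*(-227)) = 47262/(-131/450 - 227/450) = 47262/(-179/225) = 47262*(-225/179) = -10633950/179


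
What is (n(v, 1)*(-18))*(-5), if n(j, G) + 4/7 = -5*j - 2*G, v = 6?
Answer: -20520/7 ≈ -2931.4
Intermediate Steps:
n(j, G) = -4/7 - 5*j - 2*G (n(j, G) = -4/7 + (-5*j - 2*G) = -4/7 - 5*j - 2*G)
(n(v, 1)*(-18))*(-5) = ((-4/7 - 5*6 - 2*1)*(-18))*(-5) = ((-4/7 - 30 - 2)*(-18))*(-5) = -228/7*(-18)*(-5) = (4104/7)*(-5) = -20520/7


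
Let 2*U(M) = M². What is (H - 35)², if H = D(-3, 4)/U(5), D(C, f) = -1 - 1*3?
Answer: 779689/625 ≈ 1247.5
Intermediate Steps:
D(C, f) = -4 (D(C, f) = -1 - 3 = -4)
U(M) = M²/2
H = -8/25 (H = -4/((½)*5²) = -4/((½)*25) = -4/25/2 = -4*2/25 = -8/25 ≈ -0.32000)
(H - 35)² = (-8/25 - 35)² = (-883/25)² = 779689/625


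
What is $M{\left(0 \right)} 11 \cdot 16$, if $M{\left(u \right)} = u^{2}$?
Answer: $0$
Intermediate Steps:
$M{\left(0 \right)} 11 \cdot 16 = 0^{2} \cdot 11 \cdot 16 = 0 \cdot 11 \cdot 16 = 0 \cdot 16 = 0$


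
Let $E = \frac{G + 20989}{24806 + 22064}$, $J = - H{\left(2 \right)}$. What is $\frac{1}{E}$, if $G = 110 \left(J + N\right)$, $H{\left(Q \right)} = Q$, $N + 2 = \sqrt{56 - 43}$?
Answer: $\frac{963131630}{422104101} - \frac{5155700 \sqrt{13}}{422104101} \approx 2.2377$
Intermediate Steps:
$N = -2 + \sqrt{13}$ ($N = -2 + \sqrt{56 - 43} = -2 + \sqrt{13} \approx 1.6056$)
$J = -2$ ($J = \left(-1\right) 2 = -2$)
$G = -440 + 110 \sqrt{13}$ ($G = 110 \left(-2 - \left(2 - \sqrt{13}\right)\right) = 110 \left(-4 + \sqrt{13}\right) = -440 + 110 \sqrt{13} \approx -43.389$)
$E = \frac{20549}{46870} + \frac{11 \sqrt{13}}{4687}$ ($E = \frac{\left(-440 + 110 \sqrt{13}\right) + 20989}{24806 + 22064} = \frac{20549 + 110 \sqrt{13}}{46870} = \left(20549 + 110 \sqrt{13}\right) \frac{1}{46870} = \frac{20549}{46870} + \frac{11 \sqrt{13}}{4687} \approx 0.44689$)
$\frac{1}{E} = \frac{1}{\frac{20549}{46870} + \frac{11 \sqrt{13}}{4687}}$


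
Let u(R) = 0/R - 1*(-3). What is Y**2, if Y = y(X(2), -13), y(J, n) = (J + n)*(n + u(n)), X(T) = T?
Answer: 12100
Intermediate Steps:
u(R) = 3 (u(R) = 0 + 3 = 3)
y(J, n) = (3 + n)*(J + n) (y(J, n) = (J + n)*(n + 3) = (J + n)*(3 + n) = (3 + n)*(J + n))
Y = 110 (Y = (-13)**2 + 3*2 + 3*(-13) + 2*(-13) = 169 + 6 - 39 - 26 = 110)
Y**2 = 110**2 = 12100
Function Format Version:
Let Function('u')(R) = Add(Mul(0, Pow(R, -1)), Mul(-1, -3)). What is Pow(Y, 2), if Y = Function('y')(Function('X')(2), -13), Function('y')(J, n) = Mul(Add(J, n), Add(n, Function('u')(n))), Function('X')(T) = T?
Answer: 12100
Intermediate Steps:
Function('u')(R) = 3 (Function('u')(R) = Add(0, 3) = 3)
Function('y')(J, n) = Mul(Add(3, n), Add(J, n)) (Function('y')(J, n) = Mul(Add(J, n), Add(n, 3)) = Mul(Add(J, n), Add(3, n)) = Mul(Add(3, n), Add(J, n)))
Y = 110 (Y = Add(Pow(-13, 2), Mul(3, 2), Mul(3, -13), Mul(2, -13)) = Add(169, 6, -39, -26) = 110)
Pow(Y, 2) = Pow(110, 2) = 12100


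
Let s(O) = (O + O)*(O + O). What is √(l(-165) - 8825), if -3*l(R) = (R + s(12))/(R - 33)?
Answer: I*√38438686/66 ≈ 93.938*I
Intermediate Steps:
s(O) = 4*O² (s(O) = (2*O)*(2*O) = 4*O²)
l(R) = -(576 + R)/(3*(-33 + R)) (l(R) = -(R + 4*12²)/(3*(R - 33)) = -(R + 4*144)/(3*(-33 + R)) = -(R + 576)/(3*(-33 + R)) = -(576 + R)/(3*(-33 + R)))
√(l(-165) - 8825) = √((-576 - 1*(-165))/(3*(-33 - 165)) - 8825) = √((⅓)*(-576 + 165)/(-198) - 8825) = √((⅓)*(-1/198)*(-411) - 8825) = √(137/198 - 8825) = √(-1747213/198) = I*√38438686/66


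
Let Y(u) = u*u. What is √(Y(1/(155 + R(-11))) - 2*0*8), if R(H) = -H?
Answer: 1/166 ≈ 0.0060241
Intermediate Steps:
Y(u) = u²
√(Y(1/(155 + R(-11))) - 2*0*8) = √((1/(155 - 1*(-11)))² - 2*0*8) = √((1/(155 + 11))² + 0*8) = √((1/166)² + 0) = √(1/27556 + 0) = √(1/27556) = 1/166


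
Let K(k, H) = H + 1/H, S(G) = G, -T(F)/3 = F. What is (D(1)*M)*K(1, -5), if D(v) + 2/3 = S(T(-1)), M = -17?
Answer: 3094/15 ≈ 206.27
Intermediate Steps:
T(F) = -3*F
D(v) = 7/3 (D(v) = -⅔ - 3*(-1) = -⅔ + 3 = 7/3)
(D(1)*M)*K(1, -5) = ((7/3)*(-17))*(-5 + 1/(-5)) = -119*(-5 - ⅕)/3 = -119/3*(-26/5) = 3094/15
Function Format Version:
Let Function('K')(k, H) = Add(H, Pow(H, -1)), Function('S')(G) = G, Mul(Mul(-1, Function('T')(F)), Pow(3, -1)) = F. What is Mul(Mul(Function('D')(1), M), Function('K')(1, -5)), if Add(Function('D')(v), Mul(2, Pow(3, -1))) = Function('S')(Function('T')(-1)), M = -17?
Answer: Rational(3094, 15) ≈ 206.27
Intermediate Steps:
Function('T')(F) = Mul(-3, F)
Function('D')(v) = Rational(7, 3) (Function('D')(v) = Add(Rational(-2, 3), Mul(-3, -1)) = Add(Rational(-2, 3), 3) = Rational(7, 3))
Mul(Mul(Function('D')(1), M), Function('K')(1, -5)) = Mul(Mul(Rational(7, 3), -17), Add(-5, Pow(-5, -1))) = Mul(Rational(-119, 3), Add(-5, Rational(-1, 5))) = Mul(Rational(-119, 3), Rational(-26, 5)) = Rational(3094, 15)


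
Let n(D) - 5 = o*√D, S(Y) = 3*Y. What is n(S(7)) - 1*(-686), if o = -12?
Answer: 691 - 12*√21 ≈ 636.01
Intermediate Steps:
n(D) = 5 - 12*√D
n(S(7)) - 1*(-686) = (5 - 12*√21) - 1*(-686) = (5 - 12*√21) + 686 = 691 - 12*√21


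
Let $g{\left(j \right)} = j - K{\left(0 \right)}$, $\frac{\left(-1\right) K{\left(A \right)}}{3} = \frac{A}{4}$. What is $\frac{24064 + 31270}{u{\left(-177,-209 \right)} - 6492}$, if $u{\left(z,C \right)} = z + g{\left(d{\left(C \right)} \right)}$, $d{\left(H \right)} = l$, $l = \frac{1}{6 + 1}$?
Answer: $- \frac{193669}{23341} \approx -8.2974$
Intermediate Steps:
$K{\left(A \right)} = - \frac{3 A}{4}$ ($K{\left(A \right)} = - 3 \frac{A}{4} = - \frac{3 A}{4}$)
$l = \frac{1}{7} \approx 0.14286$
$d{\left(H \right)} = \frac{1}{7}$
$g{\left(j \right)} = j$ ($g{\left(j \right)} = j - \left(- \frac{3}{4}\right) 0 = j - 0 = j + 0 = j$)
$u{\left(z,C \right)} = \frac{1}{7} + z$ ($u{\left(z,C \right)} = z + \frac{1}{7} = \frac{1}{7} + z$)
$\frac{24064 + 31270}{u{\left(-177,-209 \right)} - 6492} = \frac{24064 + 31270}{\left(\frac{1}{7} - 177\right) - 6492} = \frac{55334}{- \frac{1238}{7} - 6492} = \frac{55334}{- \frac{46682}{7}} = 55334 \left(- \frac{7}{46682}\right) = - \frac{193669}{23341}$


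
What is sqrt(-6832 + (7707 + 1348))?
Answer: 3*sqrt(247) ≈ 47.149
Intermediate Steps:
sqrt(-6832 + (7707 + 1348)) = sqrt(-6832 + 9055) = sqrt(2223) = 3*sqrt(247)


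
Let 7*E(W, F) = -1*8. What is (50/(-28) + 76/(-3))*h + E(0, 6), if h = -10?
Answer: 5671/21 ≈ 270.05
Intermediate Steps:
E(W, F) = -8/7 (E(W, F) = (-1*8)/7 = (⅐)*(-8) = -8/7)
(50/(-28) + 76/(-3))*h + E(0, 6) = (50/(-28) + 76/(-3))*(-10) - 8/7 = (50*(-1/28) + 76*(-⅓))*(-10) - 8/7 = (-25/14 - 76/3)*(-10) - 8/7 = -1139/42*(-10) - 8/7 = 5695/21 - 8/7 = 5671/21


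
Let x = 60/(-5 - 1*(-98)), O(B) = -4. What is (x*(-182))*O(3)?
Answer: 14560/31 ≈ 469.68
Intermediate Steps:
x = 20/31 (x = 60/(-5 + 98) = 60/93 = 60*(1/93) = 20/31 ≈ 0.64516)
(x*(-182))*O(3) = ((20/31)*(-182))*(-4) = -3640/31*(-4) = 14560/31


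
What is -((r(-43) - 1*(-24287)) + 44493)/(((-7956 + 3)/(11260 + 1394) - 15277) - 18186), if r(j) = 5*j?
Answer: 57841434/28229917 ≈ 2.0489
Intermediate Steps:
-((r(-43) - 1*(-24287)) + 44493)/(((-7956 + 3)/(11260 + 1394) - 15277) - 18186) = -((5*(-43) - 1*(-24287)) + 44493)/(((-7956 + 3)/(11260 + 1394) - 15277) - 18186) = -((-215 + 24287) + 44493)/((-7953/12654 - 15277) - 18186) = -(24072 + 44493)/((-7953*1/12654 - 15277) - 18186) = -68565/((-2651/4218 - 15277) - 18186) = -68565/(-64441037/4218 - 18186) = -68565/(-141149585/4218) = -68565*(-4218)/141149585 = -1*(-57841434/28229917) = 57841434/28229917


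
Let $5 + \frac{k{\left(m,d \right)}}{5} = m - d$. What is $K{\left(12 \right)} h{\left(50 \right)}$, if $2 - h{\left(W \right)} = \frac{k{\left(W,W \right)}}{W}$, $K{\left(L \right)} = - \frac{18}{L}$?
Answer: $- \frac{15}{4} \approx -3.75$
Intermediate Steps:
$k{\left(m,d \right)} = -25 - 5 d + 5 m$ ($k{\left(m,d \right)} = -25 + 5 \left(m - d\right) = -25 - \left(- 5 m + 5 d\right) = -25 - 5 d + 5 m$)
$h{\left(W \right)} = 2 + \frac{25}{W}$ ($h{\left(W \right)} = 2 - \frac{-25 - 5 W + 5 W}{W} = 2 - - \frac{25}{W} = 2 + \frac{25}{W}$)
$K{\left(12 \right)} h{\left(50 \right)} = - \frac{18}{12} \left(2 + \frac{25}{50}\right) = \left(-18\right) \frac{1}{12} \left(2 + 25 \cdot \frac{1}{50}\right) = - \frac{3 \left(2 + \frac{1}{2}\right)}{2} = \left(- \frac{3}{2}\right) \frac{5}{2} = - \frac{15}{4}$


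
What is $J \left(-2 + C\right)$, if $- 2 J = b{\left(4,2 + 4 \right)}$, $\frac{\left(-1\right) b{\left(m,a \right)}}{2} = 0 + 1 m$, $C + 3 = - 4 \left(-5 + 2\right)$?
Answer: $28$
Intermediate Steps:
$C = 9$ ($C = -3 - 4 \left(-5 + 2\right) = -3 - -12 = -3 + 12 = 9$)
$b{\left(m,a \right)} = - 2 m$ ($b{\left(m,a \right)} = - 2 \left(0 + 1 m\right) = - 2 \left(0 + m\right) = - 2 m$)
$J = 4$ ($J = - \frac{\left(-2\right) 4}{2} = \left(- \frac{1}{2}\right) \left(-8\right) = 4$)
$J \left(-2 + C\right) = 4 \left(-2 + 9\right) = 4 \cdot 7 = 28$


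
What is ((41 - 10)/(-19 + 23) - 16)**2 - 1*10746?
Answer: -170847/16 ≈ -10678.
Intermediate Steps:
((41 - 10)/(-19 + 23) - 16)**2 - 1*10746 = (31/4 - 16)**2 - 10746 = (-33/4)**2 - 10746 = 1089/16 - 10746 = -170847/16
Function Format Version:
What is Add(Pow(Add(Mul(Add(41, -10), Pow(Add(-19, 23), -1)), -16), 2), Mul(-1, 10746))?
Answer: Rational(-170847, 16) ≈ -10678.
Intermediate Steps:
Add(Pow(Add(Mul(Add(41, -10), Pow(Add(-19, 23), -1)), -16), 2), Mul(-1, 10746)) = Add(Pow(Add(Mul(31, Pow(4, -1)), -16), 2), -10746) = Add(Pow(Add(Mul(31, Rational(1, 4)), -16), 2), -10746) = Add(Pow(Add(Rational(31, 4), -16), 2), -10746) = Add(Pow(Rational(-33, 4), 2), -10746) = Add(Rational(1089, 16), -10746) = Rational(-170847, 16)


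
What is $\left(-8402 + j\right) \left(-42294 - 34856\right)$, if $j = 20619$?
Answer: $-942541550$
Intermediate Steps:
$\left(-8402 + j\right) \left(-42294 - 34856\right) = \left(-8402 + 20619\right) \left(-42294 - 34856\right) = 12217 \left(-77150\right) = -942541550$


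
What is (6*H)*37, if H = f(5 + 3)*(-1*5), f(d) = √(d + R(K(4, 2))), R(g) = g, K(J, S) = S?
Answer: -1110*√10 ≈ -3510.1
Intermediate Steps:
f(d) = √(2 + d) (f(d) = √(d + 2) = √(2 + d))
H = -5*√10 (H = √(2 + (5 + 3))*(-1*5) = √(2 + 8)*(-5) = √10*(-5) = -5*√10 ≈ -15.811)
(6*H)*37 = (6*(-5*√10))*37 = -30*√10*37 = -1110*√10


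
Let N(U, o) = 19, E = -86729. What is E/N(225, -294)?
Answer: -86729/19 ≈ -4564.7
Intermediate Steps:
E/N(225, -294) = -86729/19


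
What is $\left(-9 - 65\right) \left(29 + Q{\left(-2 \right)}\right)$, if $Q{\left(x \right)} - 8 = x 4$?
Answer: $-2146$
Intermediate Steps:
$Q{\left(x \right)} = 8 + 4 x$ ($Q{\left(x \right)} = 8 + x 4 = 8 + 4 x$)
$\left(-9 - 65\right) \left(29 + Q{\left(-2 \right)}\right) = \left(-9 - 65\right) \left(29 + \left(8 + 4 \left(-2\right)\right)\right) = - 74 \left(29 + \left(8 - 8\right)\right) = - 74 \left(29 + 0\right) = \left(-74\right) 29 = -2146$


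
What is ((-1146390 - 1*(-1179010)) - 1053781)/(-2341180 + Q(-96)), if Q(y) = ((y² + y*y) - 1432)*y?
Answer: 1021161/3973180 ≈ 0.25701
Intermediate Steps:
Q(y) = y*(-1432 + 2*y²) (Q(y) = ((y² + y²) - 1432)*y = (2*y² - 1432)*y = (-1432 + 2*y²)*y = y*(-1432 + 2*y²))
((-1146390 - 1*(-1179010)) - 1053781)/(-2341180 + Q(-96)) = ((-1146390 - 1*(-1179010)) - 1053781)/(-2341180 + 2*(-96)*(-716 + (-96)²)) = ((-1146390 + 1179010) - 1053781)/(-2341180 + 2*(-96)*(-716 + 9216)) = (32620 - 1053781)/(-2341180 + 2*(-96)*8500) = -1021161/(-2341180 - 1632000) = -1021161/(-3973180) = -1021161*(-1/3973180) = 1021161/3973180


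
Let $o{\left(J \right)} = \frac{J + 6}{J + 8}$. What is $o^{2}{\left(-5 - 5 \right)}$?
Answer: $4$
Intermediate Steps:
$o{\left(J \right)} = \frac{6 + J}{8 + J}$
$o^{2}{\left(-5 - 5 \right)} = \left(\frac{6 - 10}{8 - 10}\right)^{2} = \left(\frac{1}{-2} \left(-4\right)\right)^{2} = \left(\left(- \frac{1}{2}\right) \left(-4\right)\right)^{2} = 2^{2} = 4$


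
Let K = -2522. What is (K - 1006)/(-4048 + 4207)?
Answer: -1176/53 ≈ -22.189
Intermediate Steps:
(K - 1006)/(-4048 + 4207) = (-2522 - 1006)/(-4048 + 4207) = -3528/159 = -3528*1/159 = -1176/53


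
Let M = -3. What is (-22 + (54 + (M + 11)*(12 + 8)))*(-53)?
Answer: -10176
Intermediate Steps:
(-22 + (54 + (M + 11)*(12 + 8)))*(-53) = (-22 + (54 + (-3 + 11)*(12 + 8)))*(-53) = (-22 + (54 + 8*20))*(-53) = (-22 + (54 + 160))*(-53) = (-22 + 214)*(-53) = 192*(-53) = -10176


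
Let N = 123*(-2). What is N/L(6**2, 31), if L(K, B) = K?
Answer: -41/6 ≈ -6.8333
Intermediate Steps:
N = -246
N/L(6**2, 31) = -246/(6**2) = -246/36 = -246*1/36 = -41/6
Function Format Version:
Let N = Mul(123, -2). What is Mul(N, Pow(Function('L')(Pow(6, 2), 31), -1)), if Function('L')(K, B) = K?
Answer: Rational(-41, 6) ≈ -6.8333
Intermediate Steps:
N = -246
Mul(N, Pow(Function('L')(Pow(6, 2), 31), -1)) = Mul(-246, Pow(Pow(6, 2), -1)) = Mul(-246, Pow(36, -1)) = Mul(-246, Rational(1, 36)) = Rational(-41, 6)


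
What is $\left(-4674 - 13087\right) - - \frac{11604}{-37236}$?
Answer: $- \frac{55113350}{3103} \approx -17761.0$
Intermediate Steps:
$\left(-4674 - 13087\right) - - \frac{11604}{-37236} = \left(-4674 - 13087\right) - \left(-11604\right) \left(- \frac{1}{37236}\right) = -17761 - \frac{967}{3103} = - \frac{55113350}{3103}$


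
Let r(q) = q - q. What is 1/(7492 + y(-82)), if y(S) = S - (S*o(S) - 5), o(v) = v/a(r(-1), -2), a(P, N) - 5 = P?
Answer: 5/30351 ≈ 0.00016474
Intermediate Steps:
r(q) = 0
a(P, N) = 5 + P
o(v) = v/5 (o(v) = v/(5 + 0) = v/5)
y(S) = 5 + S - S²/5 (y(S) = S - (S*(S/5) - 5) = S - (S²/5 - 5) = S - (-5 + S²/5) = S + (5 - S²/5) = 5 + S - S²/5)
1/(7492 + y(-82)) = 1/(7492 + (5 - 82 - ⅕*(-82)²)) = 1/(7492 + (5 - 82 - ⅕*6724)) = 1/(7492 + (5 - 82 - 6724/5)) = 1/(7492 - 7109/5) = 1/(30351/5) = 5/30351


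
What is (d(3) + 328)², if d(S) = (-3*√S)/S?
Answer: (328 - √3)² ≈ 1.0645e+5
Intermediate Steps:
d(S) = -3/√S
(d(3) + 328)² = (-√3 + 328)² = (328 - √3)²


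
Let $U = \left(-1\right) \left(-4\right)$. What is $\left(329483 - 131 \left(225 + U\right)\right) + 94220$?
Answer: $393704$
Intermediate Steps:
$U = 4$
$\left(329483 - 131 \left(225 + U\right)\right) + 94220 = \left(329483 - 131 \left(225 + 4\right)\right) + 94220 = \left(329483 - 29999\right) + 94220 = 299484 + 94220 = 393704$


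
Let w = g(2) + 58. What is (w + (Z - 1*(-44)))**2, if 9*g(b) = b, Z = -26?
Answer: 470596/81 ≈ 5809.8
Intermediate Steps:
g(b) = b/9
w = 524/9 (w = (1/9)*2 + 58 = 2/9 + 58 = 524/9 ≈ 58.222)
(w + (Z - 1*(-44)))**2 = (524/9 + (-26 - 1*(-44)))**2 = (524/9 + (-26 + 44))**2 = (524/9 + 18)**2 = (686/9)**2 = 470596/81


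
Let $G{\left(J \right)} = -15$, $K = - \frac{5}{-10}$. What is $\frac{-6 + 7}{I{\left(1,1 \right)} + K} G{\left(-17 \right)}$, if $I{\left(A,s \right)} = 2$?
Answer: $-6$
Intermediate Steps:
$K = \frac{1}{2}$ ($K = \left(-5\right) \left(- \frac{1}{10}\right) = \frac{1}{2} \approx 0.5$)
$\frac{-6 + 7}{I{\left(1,1 \right)} + K} G{\left(-17 \right)} = \frac{-6 + 7}{2 + \frac{1}{2}} \left(-15\right) = 1 \frac{1}{\frac{5}{2}} \left(-15\right) = 1 \cdot \frac{2}{5} \left(-15\right) = \frac{2}{5} \left(-15\right) = -6$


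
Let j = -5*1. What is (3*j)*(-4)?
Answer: 60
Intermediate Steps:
j = -5
(3*j)*(-4) = (3*(-5))*(-4) = -15*(-4) = 60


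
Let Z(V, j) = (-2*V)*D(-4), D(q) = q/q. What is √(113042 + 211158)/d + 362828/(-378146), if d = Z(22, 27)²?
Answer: -181414/189073 + 5*√3242/968 ≈ -0.66539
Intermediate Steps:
D(q) = 1
Z(V, j) = -2*V (Z(V, j) = -2*V*1 = -2*V)
d = 1936 (d = (-2*22)² = (-44)² = 1936)
√(113042 + 211158)/d + 362828/(-378146) = √(113042 + 211158)/1936 + 362828/(-378146) = √324200*(1/1936) + 362828*(-1/378146) = (10*√3242)*(1/1936) - 181414/189073 = 5*√3242/968 - 181414/189073 = -181414/189073 + 5*√3242/968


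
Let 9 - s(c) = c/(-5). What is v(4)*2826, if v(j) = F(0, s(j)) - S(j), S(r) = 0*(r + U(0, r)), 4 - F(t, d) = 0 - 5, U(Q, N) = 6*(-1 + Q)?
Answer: 25434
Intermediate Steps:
s(c) = 9 + c/5 (s(c) = 9 - c/(-5) = 9 - c*(-1)/5 = 9 - (-1)*c/5 = 9 + c/5)
U(Q, N) = -6 + 6*Q
F(t, d) = 9 (F(t, d) = 4 - (0 - 5) = 4 - 1*(-5) = 4 + 5 = 9)
S(r) = 0 (S(r) = 0*(r + (-6 + 6*0)) = 0*(r + (-6 + 0)) = 0*(r - 6) = 0*(-6 + r) = 0)
v(j) = 9 (v(j) = 9 - 1*0 = 9 + 0 = 9)
v(4)*2826 = 9*2826 = 25434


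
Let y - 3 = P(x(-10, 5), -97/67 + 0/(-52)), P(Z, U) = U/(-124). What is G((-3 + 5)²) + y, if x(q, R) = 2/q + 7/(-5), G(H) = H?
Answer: 58253/8308 ≈ 7.0117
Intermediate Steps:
x(q, R) = -7/5 + 2/q (x(q, R) = 2/q + 7*(-⅕) = 2/q - 7/5 = -7/5 + 2/q)
P(Z, U) = -U/124 (P(Z, U) = U*(-1/124) = -U/124)
y = 25021/8308 (y = 3 - (-97/67 + 0/(-52))/124 = 3 - (-97*1/67 + 0*(-1/52))/124 = 3 - (-97/67 + 0)/124 = 3 - 1/124*(-97/67) = 3 + 97/8308 = 25021/8308 ≈ 3.0117)
G((-3 + 5)²) + y = (-3 + 5)² + 25021/8308 = 2² + 25021/8308 = 4 + 25021/8308 = 58253/8308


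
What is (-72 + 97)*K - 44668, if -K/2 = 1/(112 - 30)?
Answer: -1831413/41 ≈ -44669.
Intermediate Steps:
K = -1/41 (K = -2/(112 - 30) = -2/82 = -2*1/82 = -1/41 ≈ -0.024390)
(-72 + 97)*K - 44668 = (-72 + 97)*(-1/41) - 44668 = 25*(-1/41) - 44668 = -25/41 - 44668 = -1831413/41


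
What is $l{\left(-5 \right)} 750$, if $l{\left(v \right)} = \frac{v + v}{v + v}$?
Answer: $750$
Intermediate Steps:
$l{\left(v \right)} = 1$ ($l{\left(v \right)} = \frac{2 v}{2 v} = 2 v \frac{1}{2 v} = 1$)
$l{\left(-5 \right)} 750 = 1 \cdot 750 = 750$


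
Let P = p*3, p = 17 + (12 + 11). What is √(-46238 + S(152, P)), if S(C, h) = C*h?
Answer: I*√27998 ≈ 167.33*I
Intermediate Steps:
p = 40 (p = 17 + 23 = 40)
P = 120 (P = 40*3 = 120)
√(-46238 + S(152, P)) = √(-46238 + 152*120) = √(-46238 + 18240) = √(-27998) = I*√27998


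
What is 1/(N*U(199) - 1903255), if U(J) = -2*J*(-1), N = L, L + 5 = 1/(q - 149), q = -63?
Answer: -106/201956169 ≈ -5.2487e-7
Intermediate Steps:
L = -1061/212 (L = -5 + 1/(-63 - 149) = -5 + 1/(-212) = -5 - 1/212 = -1061/212 ≈ -5.0047)
N = -1061/212 ≈ -5.0047
U(J) = 2*J
1/(N*U(199) - 1903255) = 1/(-1061*199/106 - 1903255) = 1/(-1061/212*398 - 1903255) = 1/(-211139/106 - 1903255) = 1/(-201956169/106) = -106/201956169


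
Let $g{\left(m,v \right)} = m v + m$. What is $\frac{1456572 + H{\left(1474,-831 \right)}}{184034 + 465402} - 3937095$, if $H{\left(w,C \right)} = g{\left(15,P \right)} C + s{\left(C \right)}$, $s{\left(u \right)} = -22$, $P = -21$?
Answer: $- \frac{1278444761285}{324718} \approx -3.9371 \cdot 10^{6}$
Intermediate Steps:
$g{\left(m,v \right)} = m + m v$
$H{\left(w,C \right)} = -22 - 300 C$ ($H{\left(w,C \right)} = 15 \left(1 - 21\right) C - 22 = 15 \left(-20\right) C - 22 = - 300 C - 22 = -22 - 300 C$)
$\frac{1456572 + H{\left(1474,-831 \right)}}{184034 + 465402} - 3937095 = \frac{1456572 - -249278}{184034 + 465402} - 3937095 = \frac{1456572 + \left(-22 + 249300\right)}{649436} - 3937095 = \left(1456572 + 249278\right) \frac{1}{649436} - 3937095 = 1705850 \cdot \frac{1}{649436} - 3937095 = \frac{852925}{324718} - 3937095 = - \frac{1278444761285}{324718}$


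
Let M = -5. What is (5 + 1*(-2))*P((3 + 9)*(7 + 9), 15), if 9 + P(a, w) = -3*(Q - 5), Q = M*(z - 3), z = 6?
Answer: 153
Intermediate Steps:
Q = -15 (Q = -5*(6 - 3) = -5*3 = -15)
P(a, w) = 51 (P(a, w) = -9 - 3*(-15 - 5) = -9 - 3*(-20) = -9 + 60 = 51)
(5 + 1*(-2))*P((3 + 9)*(7 + 9), 15) = (5 + 1*(-2))*51 = (5 - 2)*51 = 3*51 = 153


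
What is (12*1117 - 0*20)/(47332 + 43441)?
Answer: 13404/90773 ≈ 0.14767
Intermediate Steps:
(12*1117 - 0*20)/(47332 + 43441) = (13404 - 29*0*20)/90773 = (13404 + 0*20)*(1/90773) = (13404 + 0)*(1/90773) = 13404*(1/90773) = 13404/90773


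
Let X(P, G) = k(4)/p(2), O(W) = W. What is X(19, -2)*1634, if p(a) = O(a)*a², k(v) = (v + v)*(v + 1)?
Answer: 8170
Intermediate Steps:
k(v) = 2*v*(1 + v) (k(v) = (2*v)*(1 + v) = 2*v*(1 + v))
p(a) = a³ (p(a) = a*a² = a³)
X(P, G) = 5 (X(P, G) = (2*4*(1 + 4))/(2³) = (2*4*5)/8 = 40*(⅛) = 5)
X(19, -2)*1634 = 5*1634 = 8170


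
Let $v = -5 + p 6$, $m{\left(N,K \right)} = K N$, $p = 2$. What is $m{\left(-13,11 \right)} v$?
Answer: $-1001$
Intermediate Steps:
$v = 7$ ($v = -5 + 2 \cdot 6 = -5 + 12 = 7$)
$m{\left(-13,11 \right)} v = 11 \left(-13\right) 7 = \left(-143\right) 7 = -1001$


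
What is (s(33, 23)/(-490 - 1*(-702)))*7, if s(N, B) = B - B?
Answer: 0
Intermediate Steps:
s(N, B) = 0
(s(33, 23)/(-490 - 1*(-702)))*7 = (0/(-490 - 1*(-702)))*7 = (0/(-490 + 702))*7 = (0/212)*7 = (0*(1/212))*7 = 0*7 = 0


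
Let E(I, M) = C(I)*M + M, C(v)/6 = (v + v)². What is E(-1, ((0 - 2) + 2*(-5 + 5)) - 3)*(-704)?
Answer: 88000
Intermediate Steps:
C(v) = 24*v² (C(v) = 6*(v + v)² = 6*(2*v)² = 6*(4*v²) = 24*v²)
E(I, M) = M + 24*M*I² (E(I, M) = (24*I²)*M + M = 24*M*I² + M = M + 24*M*I²)
E(-1, ((0 - 2) + 2*(-5 + 5)) - 3)*(-704) = ((((0 - 2) + 2*(-5 + 5)) - 3)*(1 + 24*(-1)²))*(-704) = (((-2 + 2*0) - 3)*(1 + 24*1))*(-704) = (((-2 + 0) - 3)*(1 + 24))*(-704) = ((-2 - 3)*25)*(-704) = -5*25*(-704) = -125*(-704) = 88000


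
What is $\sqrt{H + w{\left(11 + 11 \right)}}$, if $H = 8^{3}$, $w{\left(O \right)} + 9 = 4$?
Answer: $13 \sqrt{3} \approx 22.517$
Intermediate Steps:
$w{\left(O \right)} = -5$ ($w{\left(O \right)} = -9 + 4 = -5$)
$H = 512$
$\sqrt{H + w{\left(11 + 11 \right)}} = \sqrt{512 - 5} = \sqrt{507} = 13 \sqrt{3}$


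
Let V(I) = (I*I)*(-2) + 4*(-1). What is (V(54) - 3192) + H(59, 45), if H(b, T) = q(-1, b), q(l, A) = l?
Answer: -9029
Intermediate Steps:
V(I) = -4 - 2*I² (V(I) = I²*(-2) - 4 = -2*I² - 4 = -4 - 2*I²)
H(b, T) = -1
(V(54) - 3192) + H(59, 45) = ((-4 - 2*54²) - 3192) - 1 = ((-4 - 2*2916) - 3192) - 1 = ((-4 - 5832) - 3192) - 1 = (-5836 - 3192) - 1 = -9028 - 1 = -9029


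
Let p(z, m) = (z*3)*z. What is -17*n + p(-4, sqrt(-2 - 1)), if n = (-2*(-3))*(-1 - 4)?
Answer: 558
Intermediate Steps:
n = -30 (n = 6*(-5) = -30)
p(z, m) = 3*z**2 (p(z, m) = (3*z)*z = 3*z**2)
-17*n + p(-4, sqrt(-2 - 1)) = -17*(-30) + 3*(-4)**2 = 510 + 3*16 = 510 + 48 = 558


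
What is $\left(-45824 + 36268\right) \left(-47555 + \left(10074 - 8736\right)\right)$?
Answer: $441649652$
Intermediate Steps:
$\left(-45824 + 36268\right) \left(-47555 + \left(10074 - 8736\right)\right) = - 9556 \left(-47555 + 1338\right) = \left(-9556\right) \left(-46217\right) = 441649652$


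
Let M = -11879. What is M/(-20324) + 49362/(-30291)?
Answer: -214468833/205211428 ≈ -1.0451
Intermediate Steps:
M/(-20324) + 49362/(-30291) = -11879/(-20324) + 49362/(-30291) = -11879*(-1/20324) + 49362*(-1/30291) = 11879/20324 - 16454/10097 = -214468833/205211428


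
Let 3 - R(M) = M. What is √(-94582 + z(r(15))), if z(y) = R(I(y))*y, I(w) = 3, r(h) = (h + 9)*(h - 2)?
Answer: 19*I*√262 ≈ 307.54*I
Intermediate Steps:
r(h) = (-2 + h)*(9 + h) (r(h) = (9 + h)*(-2 + h) = (-2 + h)*(9 + h))
R(M) = 3 - M
z(y) = 0 (z(y) = (3 - 1*3)*y = (3 - 3)*y = 0*y = 0)
√(-94582 + z(r(15))) = √(-94582 + 0) = √(-94582) = 19*I*√262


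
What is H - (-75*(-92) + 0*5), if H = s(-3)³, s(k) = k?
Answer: -6927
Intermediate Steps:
H = -27 (H = (-3)³ = -27)
H - (-75*(-92) + 0*5) = -27 - (-75*(-92) + 0*5) = -27 - (6900 + 0) = -27 - 1*6900 = -27 - 6900 = -6927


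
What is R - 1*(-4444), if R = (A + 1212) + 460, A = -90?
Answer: 6026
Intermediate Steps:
R = 1582 (R = (-90 + 1212) + 460 = 1122 + 460 = 1582)
R - 1*(-4444) = 1582 - 1*(-4444) = 1582 + 4444 = 6026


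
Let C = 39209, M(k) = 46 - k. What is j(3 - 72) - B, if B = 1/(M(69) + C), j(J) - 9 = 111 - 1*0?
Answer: 4702319/39186 ≈ 120.00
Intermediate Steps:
j(J) = 120 (j(J) = 9 + (111 - 1*0) = 9 + (111 + 0) = 9 + 111 = 120)
B = 1/39186 (B = 1/((46 - 1*69) + 39209) = 1/((46 - 69) + 39209) = 1/(-23 + 39209) = 1/39186 ≈ 2.5519e-5)
j(3 - 72) - B = 120 - 1*1/39186 = 120 - 1/39186 = 4702319/39186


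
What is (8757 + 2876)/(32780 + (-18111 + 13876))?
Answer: 11633/28545 ≈ 0.40753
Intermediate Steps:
(8757 + 2876)/(32780 + (-18111 + 13876)) = 11633/(32780 - 4235) = 11633/28545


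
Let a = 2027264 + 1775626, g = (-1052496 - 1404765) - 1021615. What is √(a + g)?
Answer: √324014 ≈ 569.22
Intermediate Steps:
g = -3478876 (g = -2457261 - 1021615 = -3478876)
a = 3802890
√(a + g) = √(3802890 - 3478876) = √324014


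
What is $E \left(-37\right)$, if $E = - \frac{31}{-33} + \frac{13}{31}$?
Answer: $- \frac{51430}{1023} \approx -50.274$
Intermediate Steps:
$E = \frac{1390}{1023}$ ($E = \left(-31\right) \left(- \frac{1}{33}\right) + 13 \cdot \frac{1}{31} = \frac{31}{33} + \frac{13}{31} = \frac{1390}{1023} \approx 1.3587$)
$E \left(-37\right) = \frac{1390}{1023} \left(-37\right) = - \frac{51430}{1023}$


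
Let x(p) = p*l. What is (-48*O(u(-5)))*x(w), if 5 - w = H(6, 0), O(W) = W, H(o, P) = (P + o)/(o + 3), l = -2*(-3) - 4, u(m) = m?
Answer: 2080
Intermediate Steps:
l = 2 (l = 6 - 4 = 2)
H(o, P) = (P + o)/(3 + o)
w = 13/3 (w = 5 - (0 + 6)/(3 + 6) = 5 - 6/9 = 5 - 1*2/3 = 5 - 2/3 = 13/3 ≈ 4.3333)
x(p) = 2*p (x(p) = p*2 = 2*p)
(-48*O(u(-5)))*x(w) = (-48*(-5))*(2*(13/3)) = 240*(26/3) = 2080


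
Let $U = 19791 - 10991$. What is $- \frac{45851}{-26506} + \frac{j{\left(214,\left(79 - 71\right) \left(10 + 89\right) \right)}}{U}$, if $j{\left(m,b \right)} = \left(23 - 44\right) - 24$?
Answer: $\frac{40229603}{23325280} \approx 1.7247$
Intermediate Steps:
$U = 8800$
$j{\left(m,b \right)} = -45$ ($j{\left(m,b \right)} = -21 - 24 = -45$)
$- \frac{45851}{-26506} + \frac{j{\left(214,\left(79 - 71\right) \left(10 + 89\right) \right)}}{U} = - \frac{45851}{-26506} - \frac{45}{8800} = \left(-45851\right) \left(- \frac{1}{26506}\right) - \frac{9}{1760} = \frac{45851}{26506} - \frac{9}{1760} = \frac{40229603}{23325280}$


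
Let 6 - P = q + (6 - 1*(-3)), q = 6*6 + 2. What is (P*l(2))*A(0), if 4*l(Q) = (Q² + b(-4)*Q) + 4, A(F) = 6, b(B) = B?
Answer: 0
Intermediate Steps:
q = 38 (q = 36 + 2 = 38)
l(Q) = 1 - Q + Q²/4 (l(Q) = ((Q² - 4*Q) + 4)/4 = (4 + Q² - 4*Q)/4 = 1 - Q + Q²/4)
P = -41 (P = 6 - (38 + (6 - 1*(-3))) = 6 - (38 + (6 + 3)) = 6 - (38 + 9) = 6 - 1*47 = 6 - 47 = -41)
(P*l(2))*A(0) = -41*(1 - 1*2 + (¼)*2²)*6 = -41*(1 - 2 + (¼)*4)*6 = -41*(1 - 2 + 1)*6 = -41*0*6 = 0*6 = 0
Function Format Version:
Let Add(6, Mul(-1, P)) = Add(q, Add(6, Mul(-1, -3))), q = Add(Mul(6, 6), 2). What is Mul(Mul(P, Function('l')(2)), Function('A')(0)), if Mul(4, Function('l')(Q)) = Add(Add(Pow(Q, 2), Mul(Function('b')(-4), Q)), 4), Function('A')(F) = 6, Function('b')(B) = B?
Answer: 0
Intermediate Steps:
q = 38 (q = Add(36, 2) = 38)
Function('l')(Q) = Add(1, Mul(-1, Q), Mul(Rational(1, 4), Pow(Q, 2))) (Function('l')(Q) = Mul(Rational(1, 4), Add(Add(Pow(Q, 2), Mul(-4, Q)), 4)) = Mul(Rational(1, 4), Add(4, Pow(Q, 2), Mul(-4, Q))) = Add(1, Mul(-1, Q), Mul(Rational(1, 4), Pow(Q, 2))))
P = -41 (P = Add(6, Mul(-1, Add(38, Add(6, Mul(-1, -3))))) = Add(6, Mul(-1, Add(38, Add(6, 3)))) = Add(6, Mul(-1, Add(38, 9))) = Add(6, Mul(-1, 47)) = Add(6, -47) = -41)
Mul(Mul(P, Function('l')(2)), Function('A')(0)) = Mul(Mul(-41, Add(1, Mul(-1, 2), Mul(Rational(1, 4), Pow(2, 2)))), 6) = Mul(Mul(-41, Add(1, -2, Mul(Rational(1, 4), 4))), 6) = Mul(Mul(-41, Add(1, -2, 1)), 6) = Mul(Mul(-41, 0), 6) = Mul(0, 6) = 0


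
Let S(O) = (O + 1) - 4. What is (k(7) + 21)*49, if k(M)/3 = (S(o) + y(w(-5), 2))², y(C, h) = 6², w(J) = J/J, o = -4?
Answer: 124656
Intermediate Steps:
w(J) = 1
y(C, h) = 36
S(O) = -3 + O (S(O) = (1 + O) - 4 = -3 + O)
k(M) = 2523 (k(M) = 3*((-3 - 4) + 36)² = 3*(-7 + 36)² = 3*29² = 3*841 = 2523)
(k(7) + 21)*49 = (2523 + 21)*49 = 2544*49 = 124656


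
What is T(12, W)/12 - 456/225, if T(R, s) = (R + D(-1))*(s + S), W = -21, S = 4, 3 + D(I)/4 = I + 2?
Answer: -577/75 ≈ -7.6933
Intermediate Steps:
D(I) = -4 + 4*I (D(I) = -12 + 4*(I + 2) = -12 + 4*(2 + I) = -12 + (8 + 4*I) = -4 + 4*I)
T(R, s) = (-8 + R)*(4 + s) (T(R, s) = (R + (-4 + 4*(-1)))*(s + 4) = (R + (-4 - 4))*(4 + s) = (R - 8)*(4 + s) = (-8 + R)*(4 + s))
T(12, W)/12 - 456/225 = (-32 - 8*(-21) + 4*12 + 12*(-21))/12 - 456/225 = (-32 + 168 + 48 - 252)*(1/12) - 456*1/225 = -68*1/12 - 152/75 = -17/3 - 152/75 = -577/75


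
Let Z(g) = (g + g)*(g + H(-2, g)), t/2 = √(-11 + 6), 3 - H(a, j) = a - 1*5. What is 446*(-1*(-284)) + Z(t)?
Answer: 126624 + 40*I*√5 ≈ 1.2662e+5 + 89.443*I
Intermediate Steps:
H(a, j) = 8 - a (H(a, j) = 3 - (a - 1*5) = 3 - (a - 5) = 3 - (-5 + a) = 3 + (5 - a) = 8 - a)
t = 2*I*√5 (t = 2*√(-11 + 6) = 2*√(-5) = 2*(I*√5) = 2*I*√5 ≈ 4.4721*I)
Z(g) = 2*g*(10 + g) (Z(g) = (g + g)*(g + (8 - 1*(-2))) = (2*g)*(g + (8 + 2)) = (2*g)*(g + 10) = (2*g)*(10 + g) = 2*g*(10 + g))
446*(-1*(-284)) + Z(t) = 446*(-1*(-284)) + 2*(2*I*√5)*(10 + 2*I*√5) = 446*284 + 4*I*√5*(10 + 2*I*√5) = 126664 + 4*I*√5*(10 + 2*I*√5)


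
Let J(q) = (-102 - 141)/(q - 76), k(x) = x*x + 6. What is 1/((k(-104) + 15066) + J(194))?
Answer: 118/3054541 ≈ 3.8631e-5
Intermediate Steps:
k(x) = 6 + x² (k(x) = x² + 6 = 6 + x²)
J(q) = -243/(-76 + q)
1/((k(-104) + 15066) + J(194)) = 1/(((6 + (-104)²) + 15066) - 243/(-76 + 194)) = 1/(((6 + 10816) + 15066) - 243/118) = 1/((10822 + 15066) - 243*1/118) = 1/(25888 - 243/118) = 1/(3054541/118) = 118/3054541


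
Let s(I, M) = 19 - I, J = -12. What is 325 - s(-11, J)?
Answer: 295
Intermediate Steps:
325 - s(-11, J) = 325 - (19 - 1*(-11)) = 325 - (19 + 11) = 325 - 1*30 = 325 - 30 = 295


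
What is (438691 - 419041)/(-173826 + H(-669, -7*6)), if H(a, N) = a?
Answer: -1310/11633 ≈ -0.11261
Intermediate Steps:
(438691 - 419041)/(-173826 + H(-669, -7*6)) = (438691 - 419041)/(-173826 - 669) = 19650/(-174495) = 19650*(-1/174495) = -1310/11633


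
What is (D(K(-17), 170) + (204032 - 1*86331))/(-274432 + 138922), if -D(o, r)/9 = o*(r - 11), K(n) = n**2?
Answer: 147929/67755 ≈ 2.1833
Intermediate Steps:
D(o, r) = -9*o*(-11 + r) (D(o, r) = -9*o*(r - 11) = -9*o*(-11 + r))
(D(K(-17), 170) + (204032 - 1*86331))/(-274432 + 138922) = (9*(-17)**2*(11 - 1*170) + (204032 - 1*86331))/(-274432 + 138922) = (9*289*(11 - 170) + (204032 - 86331))/(-135510) = (9*289*(-159) + 117701)*(-1/135510) = (-413559 + 117701)*(-1/135510) = -295858*(-1/135510) = 147929/67755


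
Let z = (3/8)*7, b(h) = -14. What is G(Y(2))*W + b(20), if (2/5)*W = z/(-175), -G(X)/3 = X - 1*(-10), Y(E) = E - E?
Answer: -103/8 ≈ -12.875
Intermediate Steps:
Y(E) = 0
z = 21/8 (z = (3*(⅛))*7 = (3/8)*7 = 21/8 ≈ 2.6250)
G(X) = -30 - 3*X (G(X) = -3*(X - 1*(-10)) = -3*(X + 10) = -3*(10 + X) = -30 - 3*X)
W = -3/80 (W = 5*((21/8)/(-175))/2 = 5*((21/8)*(-1/175))/2 = (5/2)*(-3/200) = -3/80 ≈ -0.037500)
G(Y(2))*W + b(20) = (-30 - 3*0)*(-3/80) - 14 = (-30 + 0)*(-3/80) - 14 = -30*(-3/80) - 14 = 9/8 - 14 = -103/8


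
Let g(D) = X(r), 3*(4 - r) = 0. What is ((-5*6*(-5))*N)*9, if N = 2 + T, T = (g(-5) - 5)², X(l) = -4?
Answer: 112050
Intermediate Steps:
r = 4 (r = 4 - ⅓*0 = 4 + 0 = 4)
g(D) = -4
T = 81 (T = (-4 - 5)² = (-9)² = 81)
N = 83 (N = 2 + 81 = 83)
((-5*6*(-5))*N)*9 = ((-5*6*(-5))*83)*9 = (-30*(-5)*83)*9 = (150*83)*9 = 12450*9 = 112050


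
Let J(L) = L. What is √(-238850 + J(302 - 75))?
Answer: I*√238623 ≈ 488.49*I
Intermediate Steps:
√(-238850 + J(302 - 75)) = √(-238850 + (302 - 75)) = √(-238850 + 227) = √(-238623) = I*√238623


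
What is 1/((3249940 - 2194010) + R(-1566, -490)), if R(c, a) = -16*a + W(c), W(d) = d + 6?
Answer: 1/1062210 ≈ 9.4143e-7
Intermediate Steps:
W(d) = 6 + d
R(c, a) = 6 + c - 16*a (R(c, a) = -16*a + (6 + c) = 6 + c - 16*a)
1/((3249940 - 2194010) + R(-1566, -490)) = 1/((3249940 - 2194010) + (6 - 1566 - 16*(-490))) = 1/(1055930 + (6 - 1566 + 7840)) = 1/(1055930 + 6280) = 1/1062210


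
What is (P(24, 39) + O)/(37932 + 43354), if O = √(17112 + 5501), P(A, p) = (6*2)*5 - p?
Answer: 21/81286 + √22613/81286 ≈ 0.0021083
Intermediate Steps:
P(A, p) = 60 - p (P(A, p) = 12*5 - p = 60 - p)
O = √22613 ≈ 150.38
(P(24, 39) + O)/(37932 + 43354) = ((60 - 1*39) + √22613)/(37932 + 43354) = ((60 - 39) + √22613)/81286 = (21 + √22613)*(1/81286) = 21/81286 + √22613/81286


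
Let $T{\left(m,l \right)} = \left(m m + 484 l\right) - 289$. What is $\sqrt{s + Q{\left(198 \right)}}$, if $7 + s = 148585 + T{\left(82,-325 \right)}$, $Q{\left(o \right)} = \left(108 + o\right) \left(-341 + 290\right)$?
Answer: $i \sqrt{17893} \approx 133.76 i$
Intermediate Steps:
$T{\left(m,l \right)} = -289 + m^{2} + 484 l$ ($T{\left(m,l \right)} = \left(m^{2} + 484 l\right) - 289 = -289 + m^{2} + 484 l$)
$Q{\left(o \right)} = -5508 - 51 o$ ($Q{\left(o \right)} = \left(108 + o\right) \left(-51\right) = -5508 - 51 o$)
$s = -2287$ ($s = -7 + \left(148585 + \left(-289 + 82^{2} + 484 \left(-325\right)\right)\right) = -7 + \left(148585 - 150865\right) = -7 - 2280 = -2287$)
$\sqrt{s + Q{\left(198 \right)}} = \sqrt{-2287 - 15606} = \sqrt{-17893} = i \sqrt{17893}$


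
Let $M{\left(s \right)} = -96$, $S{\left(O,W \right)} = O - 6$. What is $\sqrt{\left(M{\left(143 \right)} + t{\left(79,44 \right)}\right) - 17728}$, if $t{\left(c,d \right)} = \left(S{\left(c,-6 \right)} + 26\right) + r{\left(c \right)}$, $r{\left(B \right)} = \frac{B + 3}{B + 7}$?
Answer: $\frac{i \sqrt{32771762}}{43} \approx 133.13 i$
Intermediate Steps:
$S{\left(O,W \right)} = -6 + O$
$r{\left(B \right)} = \frac{3 + B}{7 + B}$
$t{\left(c,d \right)} = 20 + c + \frac{3 + c}{7 + c}$ ($t{\left(c,d \right)} = \left(\left(-6 + c\right) + 26\right) + \frac{3 + c}{7 + c} = \left(20 + c\right) + \frac{3 + c}{7 + c} = 20 + c + \frac{3 + c}{7 + c}$)
$\sqrt{\left(M{\left(143 \right)} + t{\left(79,44 \right)}\right) - 17728} = \sqrt{\left(-96 + \frac{143 + 79^{2} + 28 \cdot 79}{7 + 79}\right) - 17728} = \sqrt{\left(-96 + \frac{143 + 6241 + 2212}{86}\right) - 17728} = \sqrt{\left(-96 + \frac{1}{86} \cdot 8596\right) - 17728} = \sqrt{\left(-96 + \frac{4298}{43}\right) - 17728} = \sqrt{\frac{170}{43} - 17728} = \sqrt{- \frac{762134}{43}} = \frac{i \sqrt{32771762}}{43}$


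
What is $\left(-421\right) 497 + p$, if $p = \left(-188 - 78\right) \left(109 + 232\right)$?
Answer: $-299943$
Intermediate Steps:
$p = -90706$ ($p = \left(-266\right) 341 = -90706$)
$\left(-421\right) 497 + p = \left(-421\right) 497 - 90706 = -209237 - 90706 = -299943$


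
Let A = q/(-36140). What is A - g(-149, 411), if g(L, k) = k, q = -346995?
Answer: -2901309/7228 ≈ -401.40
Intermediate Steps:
A = 69399/7228 (A = -346995/(-36140) = -346995*(-1/36140) = 69399/7228 ≈ 9.6014)
A - g(-149, 411) = 69399/7228 - 1*411 = 69399/7228 - 411 = -2901309/7228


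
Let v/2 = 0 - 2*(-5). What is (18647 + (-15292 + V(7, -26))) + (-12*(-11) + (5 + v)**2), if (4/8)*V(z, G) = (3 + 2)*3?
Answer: 4142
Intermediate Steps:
V(z, G) = 30 (V(z, G) = 2*((3 + 2)*3) = 2*(5*3) = 2*15 = 30)
v = 20 (v = 2*(0 - 2*(-5)) = 2*(0 + 10) = 2*10 = 20)
(18647 + (-15292 + V(7, -26))) + (-12*(-11) + (5 + v)**2) = (18647 + (-15292 + 30)) + (-12*(-11) + (5 + 20)**2) = (18647 - 15262) + (132 + 25**2) = 3385 + (132 + 625) = 3385 + 757 = 4142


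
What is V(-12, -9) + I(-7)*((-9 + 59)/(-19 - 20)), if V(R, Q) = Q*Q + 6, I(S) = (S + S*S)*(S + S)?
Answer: 10931/13 ≈ 840.85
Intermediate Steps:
I(S) = 2*S*(S + S²) (I(S) = (S + S²)*(2*S) = 2*S*(S + S²))
V(R, Q) = 6 + Q² (V(R, Q) = Q² + 6 = 6 + Q²)
V(-12, -9) + I(-7)*((-9 + 59)/(-19 - 20)) = (6 + (-9)²) + (2*(-7)²*(1 - 7))*((-9 + 59)/(-19 - 20)) = (6 + 81) + (2*49*(-6))*(50/(-39)) = 87 - 29400*(-1)/39 = 87 - 588*(-50/39) = 87 + 9800/13 = 10931/13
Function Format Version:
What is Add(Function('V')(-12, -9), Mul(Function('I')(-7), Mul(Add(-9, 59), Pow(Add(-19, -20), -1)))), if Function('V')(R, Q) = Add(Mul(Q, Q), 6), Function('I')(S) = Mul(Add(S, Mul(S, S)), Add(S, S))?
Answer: Rational(10931, 13) ≈ 840.85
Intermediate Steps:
Function('I')(S) = Mul(2, S, Add(S, Pow(S, 2))) (Function('I')(S) = Mul(Add(S, Pow(S, 2)), Mul(2, S)) = Mul(2, S, Add(S, Pow(S, 2))))
Function('V')(R, Q) = Add(6, Pow(Q, 2)) (Function('V')(R, Q) = Add(Pow(Q, 2), 6) = Add(6, Pow(Q, 2)))
Add(Function('V')(-12, -9), Mul(Function('I')(-7), Mul(Add(-9, 59), Pow(Add(-19, -20), -1)))) = Add(Add(6, Pow(-9, 2)), Mul(Mul(2, Pow(-7, 2), Add(1, -7)), Mul(Add(-9, 59), Pow(Add(-19, -20), -1)))) = Add(Add(6, 81), Mul(Mul(2, 49, -6), Mul(50, Pow(-39, -1)))) = Add(87, Mul(-588, Mul(50, Rational(-1, 39)))) = Add(87, Mul(-588, Rational(-50, 39))) = Add(87, Rational(9800, 13)) = Rational(10931, 13)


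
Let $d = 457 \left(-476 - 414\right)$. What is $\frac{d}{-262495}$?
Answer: $\frac{81346}{52499} \approx 1.5495$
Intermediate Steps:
$d = -406730$ ($d = 457 \left(-890\right) = -406730$)
$\frac{d}{-262495} = - \frac{406730}{-262495} = \left(-406730\right) \left(- \frac{1}{262495}\right) = \frac{81346}{52499}$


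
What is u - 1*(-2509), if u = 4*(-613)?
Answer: 57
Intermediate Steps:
u = -2452
u - 1*(-2509) = -2452 - 1*(-2509) = -2452 + 2509 = 57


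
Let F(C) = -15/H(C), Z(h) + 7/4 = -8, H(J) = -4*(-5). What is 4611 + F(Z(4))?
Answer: 18441/4 ≈ 4610.3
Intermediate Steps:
H(J) = 20
Z(h) = -39/4 (Z(h) = -7/4 - 8 = -39/4)
F(C) = -3/4 (F(C) = -15/20 = -15*1/20 = -3/4)
4611 + F(Z(4)) = 4611 - 3/4 = 18441/4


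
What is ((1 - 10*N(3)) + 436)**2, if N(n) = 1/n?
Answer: 1692601/9 ≈ 1.8807e+5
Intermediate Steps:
((1 - 10*N(3)) + 436)**2 = ((1 - 10/3) + 436)**2 = (-7/3 + 436)**2 = (1301/3)**2 = 1692601/9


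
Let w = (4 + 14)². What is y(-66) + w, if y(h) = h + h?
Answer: 192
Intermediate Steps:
y(h) = 2*h
w = 324 (w = 18² = 324)
y(-66) + w = 2*(-66) + 324 = -132 + 324 = 192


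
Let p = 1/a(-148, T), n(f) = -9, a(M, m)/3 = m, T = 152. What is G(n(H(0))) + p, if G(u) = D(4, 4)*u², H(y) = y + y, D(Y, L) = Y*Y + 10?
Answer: 960337/456 ≈ 2106.0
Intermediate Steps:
D(Y, L) = 10 + Y² (D(Y, L) = Y² + 10 = 10 + Y²)
a(M, m) = 3*m
H(y) = 2*y
p = 1/456 (p = 1/(3*152) = 1/456 ≈ 0.0021930)
G(u) = 26*u² (G(u) = (10 + 4²)*u² = (10 + 16)*u² = 26*u²)
G(n(H(0))) + p = 26*(-9)² + 1/456 = 26*81 + 1/456 = 2106 + 1/456 = 960337/456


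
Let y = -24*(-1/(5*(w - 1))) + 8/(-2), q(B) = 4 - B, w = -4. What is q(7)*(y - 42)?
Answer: 3522/25 ≈ 140.88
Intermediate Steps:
y = -124/25 (y = -24*(-1/(5*(-4 - 1))) + 8/(-2) = -24/((-5*(-5))) + 8*(-½) = -24/25 - 4 = -124/25 ≈ -4.9600)
q(7)*(y - 42) = (4 - 1*7)*(-124/25 - 42) = (4 - 7)*(-1174/25) = -3*(-1174/25) = 3522/25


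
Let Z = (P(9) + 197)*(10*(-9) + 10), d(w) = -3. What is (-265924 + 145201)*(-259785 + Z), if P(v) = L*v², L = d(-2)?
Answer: 30917763915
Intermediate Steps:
L = -3
P(v) = -3*v²
Z = 3680 (Z = (-3*9² + 197)*(10*(-9) + 10) = (-3*81 + 197)*(-90 + 10) = (-243 + 197)*(-80) = -46*(-80) = 3680)
(-265924 + 145201)*(-259785 + Z) = (-265924 + 145201)*(-259785 + 3680) = -120723*(-256105) = 30917763915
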